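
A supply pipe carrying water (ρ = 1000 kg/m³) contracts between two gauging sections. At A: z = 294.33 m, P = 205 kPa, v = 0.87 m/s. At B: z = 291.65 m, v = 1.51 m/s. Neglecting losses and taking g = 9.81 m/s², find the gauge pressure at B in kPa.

P₂ ≈ 231 kPa

Pressure head at A: ψ₁ = P₁/(ρg) = 205×1000 / (1000 × 9.81) = 20.90 m.
Velocity heads: v₁²/2g = 0.87²/19.62 = 0.039 m; v₂²/2g = 1.51²/19.62 = 0.116 m.
Total head H = z₁ + ψ₁ + v₁²/2g = 294.33 + 20.90 + 0.039 = 315.27 m.
ψ₂ = H − z₂ − v₂²/2g = 315.27 − 291.65 − 0.116 = 23.50 m.
P₂ = ρgψ₂ = 1000 × 9.81 × 23.50 ≈ 231 kPa.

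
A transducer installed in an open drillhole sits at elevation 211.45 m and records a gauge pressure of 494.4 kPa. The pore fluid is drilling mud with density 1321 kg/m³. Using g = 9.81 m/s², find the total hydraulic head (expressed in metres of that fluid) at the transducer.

h ≈ 249.60 m

ψ = P/(ρg) = 494.4×1000 / (1321 × 9.81) = 38.15 m.
h = z + ψ = 211.45 + 38.15 = 249.60 m.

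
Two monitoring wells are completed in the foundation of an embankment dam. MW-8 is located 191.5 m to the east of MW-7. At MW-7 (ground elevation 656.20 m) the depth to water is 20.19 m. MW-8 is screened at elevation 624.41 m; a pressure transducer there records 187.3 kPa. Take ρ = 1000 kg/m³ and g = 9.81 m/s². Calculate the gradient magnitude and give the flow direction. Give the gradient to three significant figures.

i ≈ 0.0391; groundwater flows toward the west

Total head at MW-7: h = 656.20 − 20.19 = 636.01 m.
Pressure head at MW-8: ψ = P/(ρg) = 187.3×1000 / (1000 × 9.81) = 19.09 m.
Total head at MW-8: h = z + ψ = 624.41 + 19.09 = 643.50 m.
Head difference: h(MW-7) − h(MW-8) = 636.01 − 643.50 = -7.49 m.
Hydraulic gradient: i = |Δh| / L = 7.49 / 191.5 = 0.0391.
Flow is from higher to lower head: from MW-8 toward MW-7, i.e. toward the west.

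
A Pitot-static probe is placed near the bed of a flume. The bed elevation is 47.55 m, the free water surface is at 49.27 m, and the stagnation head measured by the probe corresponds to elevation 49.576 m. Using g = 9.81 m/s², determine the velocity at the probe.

Near the bed, under hydrostatic conditions, the piezometric head (z + ψ) equals the free-surface elevation, 49.27 m.
Velocity head = total − piezometric = 49.576 − 49.27 = 0.306 m.
v = √(2g·h_v) = √(2 × 9.81 × 0.306) = 2.45 m/s.

v ≈ 2.45 m/s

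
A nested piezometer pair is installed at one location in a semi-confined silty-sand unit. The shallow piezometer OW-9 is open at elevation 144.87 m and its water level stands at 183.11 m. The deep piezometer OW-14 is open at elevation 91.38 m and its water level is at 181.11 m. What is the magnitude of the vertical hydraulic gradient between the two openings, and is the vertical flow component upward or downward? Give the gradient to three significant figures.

Total head at OW-9: h = 183.11 m (water level in the standpipe).
Total head at OW-14: h = 181.11 m.
Δh = h(OW-9) − h(OW-14) = 183.11 − 181.11 = 2.00 m.
Vertical separation Δz = 144.87 − 91.38 = 53.49 m.
|i_v| = |Δh| / Δz = 2.00 / 53.49 = 0.0374.
Head is higher in the shallow piezometer, so vertical flow is downward (recharge condition).

|i_v| ≈ 0.0374; vertical flow is downward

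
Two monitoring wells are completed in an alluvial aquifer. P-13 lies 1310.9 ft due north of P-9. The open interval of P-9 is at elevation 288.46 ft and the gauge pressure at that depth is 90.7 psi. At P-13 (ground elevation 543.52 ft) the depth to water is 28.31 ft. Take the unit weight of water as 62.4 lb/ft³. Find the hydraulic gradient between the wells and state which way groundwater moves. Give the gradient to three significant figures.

Pressure head at P-9: ψ = 144·P/γ = 144 × 90.7 / 62.4 = 209.31 ft.
Total head at P-9: h = z + ψ = 288.46 + 209.31 = 497.77 ft.
Total head at P-13: h = 543.52 − 28.31 = 515.21 ft.
Head difference: h(P-9) − h(P-13) = 497.77 − 515.21 = -17.44 ft.
Hydraulic gradient: i = |Δh| / L = 17.44 / 1310.9 = 0.0133.
Flow is from higher to lower head: from P-13 toward P-9, i.e. toward the south.

i ≈ 0.0133; groundwater flows toward the south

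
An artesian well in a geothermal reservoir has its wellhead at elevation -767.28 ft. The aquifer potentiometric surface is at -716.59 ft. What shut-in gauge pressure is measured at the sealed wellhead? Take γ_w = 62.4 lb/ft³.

P ≈ 22.0 psi

Head above the cap: Δh = -716.59 − (-767.28) = 50.69 ft.
P = γΔh/144 = 62.4 × 50.69 / 144 = 22.0 psi.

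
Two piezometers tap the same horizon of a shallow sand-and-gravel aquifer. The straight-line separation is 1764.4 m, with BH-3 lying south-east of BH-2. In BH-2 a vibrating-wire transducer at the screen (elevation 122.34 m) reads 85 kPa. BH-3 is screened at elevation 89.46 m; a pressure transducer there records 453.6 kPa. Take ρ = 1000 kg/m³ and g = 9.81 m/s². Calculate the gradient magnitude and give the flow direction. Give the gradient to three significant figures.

Pressure head at BH-2: ψ = P/(ρg) = 85×1000 / (1000 × 9.81) = 8.66 m.
Total head at BH-2: h = z + ψ = 122.34 + 8.66 = 131.00 m.
Pressure head at BH-3: ψ = P/(ρg) = 453.6×1000 / (1000 × 9.81) = 46.24 m.
Total head at BH-3: h = z + ψ = 89.46 + 46.24 = 135.70 m.
Head difference: h(BH-2) − h(BH-3) = 131.00 − 135.70 = -4.70 m.
Hydraulic gradient: i = |Δh| / L = 4.70 / 1764.4 = 0.00266.
Flow is from higher to lower head: from BH-3 toward BH-2, i.e. toward the north-west.

i ≈ 0.00266; groundwater flows toward the north-west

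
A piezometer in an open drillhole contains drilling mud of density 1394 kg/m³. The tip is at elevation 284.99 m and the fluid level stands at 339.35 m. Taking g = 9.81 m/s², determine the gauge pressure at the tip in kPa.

Pressure head ψ = h − z = 339.35 − 284.99 = 54.36 m.
P = ρgψ = 1394 × 9.81 × 54.36 = 743381 Pa ≈ 743 kPa.

P ≈ 743 kPa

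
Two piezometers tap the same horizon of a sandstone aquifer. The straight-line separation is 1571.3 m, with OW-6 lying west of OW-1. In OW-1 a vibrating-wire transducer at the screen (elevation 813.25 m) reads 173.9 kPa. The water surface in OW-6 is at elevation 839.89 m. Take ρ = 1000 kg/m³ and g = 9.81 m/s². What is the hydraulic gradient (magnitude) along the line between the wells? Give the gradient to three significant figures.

i ≈ 0.00567

Pressure head at OW-1: ψ = P/(ρg) = 173.9×1000 / (1000 × 9.81) = 17.73 m.
Total head at OW-1: h = z + ψ = 813.25 + 17.73 = 830.98 m.
Total head at OW-6: h = 839.89 m (water level in the piezometer is the total head).
Head difference: h(OW-1) − h(OW-6) = 830.98 − 839.89 = -8.91 m.
Hydraulic gradient: i = |Δh| / L = 8.91 / 1571.3 = 0.00567.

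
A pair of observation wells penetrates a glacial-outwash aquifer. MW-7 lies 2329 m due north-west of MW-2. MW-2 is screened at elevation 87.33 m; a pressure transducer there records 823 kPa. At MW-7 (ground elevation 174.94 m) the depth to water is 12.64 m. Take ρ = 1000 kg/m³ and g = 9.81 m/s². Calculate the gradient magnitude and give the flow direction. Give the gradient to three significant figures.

i ≈ 0.00383; groundwater flows toward the north-west

Pressure head at MW-2: ψ = P/(ρg) = 823×1000 / (1000 × 9.81) = 83.89 m.
Total head at MW-2: h = z + ψ = 87.33 + 83.89 = 171.22 m.
Total head at MW-7: h = 174.94 − 12.64 = 162.30 m.
Head difference: h(MW-2) − h(MW-7) = 171.22 − 162.30 = 8.92 m.
Hydraulic gradient: i = |Δh| / L = 8.92 / 2329 = 0.00383.
Flow is from higher to lower head: from MW-2 toward MW-7, i.e. toward the north-west.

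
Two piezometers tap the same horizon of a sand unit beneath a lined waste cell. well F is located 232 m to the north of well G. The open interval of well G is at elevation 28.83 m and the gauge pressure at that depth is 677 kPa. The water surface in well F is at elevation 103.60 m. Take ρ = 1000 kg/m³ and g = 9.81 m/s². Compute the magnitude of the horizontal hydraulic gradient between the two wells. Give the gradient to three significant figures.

i ≈ 0.0248

Pressure head at well G: ψ = P/(ρg) = 677×1000 / (1000 × 9.81) = 69.01 m.
Total head at well G: h = z + ψ = 28.83 + 69.01 = 97.84 m.
Total head at well F: h = 103.60 m (water level in the piezometer is the total head).
Head difference: h(well G) − h(well F) = 97.84 − 103.60 = -5.76 m.
Hydraulic gradient: i = |Δh| / L = 5.76 / 232 = 0.0248.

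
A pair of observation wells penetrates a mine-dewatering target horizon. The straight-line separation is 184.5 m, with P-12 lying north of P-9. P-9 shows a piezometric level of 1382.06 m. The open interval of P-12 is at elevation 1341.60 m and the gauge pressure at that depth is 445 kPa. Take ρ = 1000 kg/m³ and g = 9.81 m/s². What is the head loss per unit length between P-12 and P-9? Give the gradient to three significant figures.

Total head at P-9: h = 1382.06 m (water level in the piezometer is the total head).
Pressure head at P-12: ψ = P/(ρg) = 445×1000 / (1000 × 9.81) = 45.36 m.
Total head at P-12: h = z + ψ = 1341.60 + 45.36 = 1386.96 m.
Head difference: h(P-9) − h(P-12) = 1382.06 − 1386.96 = -4.90 m.
Hydraulic gradient: i = |Δh| / L = 4.90 / 184.5 = 0.0266.

i ≈ 0.0266 m/m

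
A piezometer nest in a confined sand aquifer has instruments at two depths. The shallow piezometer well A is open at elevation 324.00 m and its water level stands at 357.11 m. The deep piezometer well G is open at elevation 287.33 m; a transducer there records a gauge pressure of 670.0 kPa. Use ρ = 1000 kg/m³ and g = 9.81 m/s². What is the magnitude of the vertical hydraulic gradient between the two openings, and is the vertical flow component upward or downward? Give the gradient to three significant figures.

Total head at well A: h = 357.11 m (water level in the standpipe).
Pressure head at well G: ψ = P/(ρg) = 670.0×1000 / (1000 × 9.81) = 68.30 m.
Total head at well G: h = z + ψ = 287.33 + 68.30 = 355.63 m.
Δh = h(well A) − h(well G) = 357.11 − 355.63 = 1.48 m.
Vertical separation Δz = 324.00 − 287.33 = 36.67 m.
|i_v| = |Δh| / Δz = 1.48 / 36.67 = 0.0404.
Head is higher in the shallow piezometer, so vertical flow is downward (recharge condition).

|i_v| ≈ 0.0404; vertical flow is downward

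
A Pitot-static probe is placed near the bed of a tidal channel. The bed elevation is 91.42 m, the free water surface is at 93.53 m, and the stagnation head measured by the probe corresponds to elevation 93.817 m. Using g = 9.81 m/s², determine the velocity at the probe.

Near the bed, under hydrostatic conditions, the piezometric head (z + ψ) equals the free-surface elevation, 93.53 m.
Velocity head = total − piezometric = 93.817 − 93.53 = 0.287 m.
v = √(2g·h_v) = √(2 × 9.81 × 0.287) = 2.37 m/s.

v ≈ 2.37 m/s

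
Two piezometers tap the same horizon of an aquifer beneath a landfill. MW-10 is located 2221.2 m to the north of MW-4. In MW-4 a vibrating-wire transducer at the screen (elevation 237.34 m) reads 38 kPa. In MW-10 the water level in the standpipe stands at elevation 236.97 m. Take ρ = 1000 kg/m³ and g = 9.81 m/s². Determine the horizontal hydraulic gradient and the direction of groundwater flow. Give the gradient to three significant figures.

i ≈ 0.00191; groundwater flows toward the north

Pressure head at MW-4: ψ = P/(ρg) = 38×1000 / (1000 × 9.81) = 3.87 m.
Total head at MW-4: h = z + ψ = 237.34 + 3.87 = 241.21 m.
Total head at MW-10: h = 236.97 m (water level in the piezometer is the total head).
Head difference: h(MW-4) − h(MW-10) = 241.21 − 236.97 = 4.24 m.
Hydraulic gradient: i = |Δh| / L = 4.24 / 2221.2 = 0.00191.
Flow is from higher to lower head: from MW-4 toward MW-10, i.e. toward the north.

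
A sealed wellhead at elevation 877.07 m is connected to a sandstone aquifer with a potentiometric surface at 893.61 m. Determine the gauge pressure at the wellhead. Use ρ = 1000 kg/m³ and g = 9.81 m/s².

Head above the cap: Δh = 893.61 − 877.07 = 16.54 m.
P = ρgΔh = 1000 × 9.81 × 16.54 = 162257 Pa ≈ 162 kPa.

P ≈ 162 kPa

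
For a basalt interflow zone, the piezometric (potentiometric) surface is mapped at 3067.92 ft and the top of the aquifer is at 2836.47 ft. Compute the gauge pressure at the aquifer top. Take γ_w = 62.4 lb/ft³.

Pressure head at the aquifer top: ψ = h − z = 3067.92 − 2836.47 = 231.45 ft.
P = γψ/144 = 62.4 × 231.45 / 144 = 100 psi.

P ≈ 100 psi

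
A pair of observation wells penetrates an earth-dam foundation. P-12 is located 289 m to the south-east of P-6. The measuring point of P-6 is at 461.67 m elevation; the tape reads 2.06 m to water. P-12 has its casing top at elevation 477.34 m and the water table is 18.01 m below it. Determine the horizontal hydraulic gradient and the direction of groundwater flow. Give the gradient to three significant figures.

Total head at P-6: h = 461.67 − 2.06 = 459.61 m.
Total head at P-12: h = 477.34 − 18.01 = 459.33 m.
Head difference: h(P-6) − h(P-12) = 459.61 − 459.33 = 0.28 m.
Hydraulic gradient: i = |Δh| / L = 0.28 / 289 = 0.000969.
Flow is from higher to lower head: from P-6 toward P-12, i.e. toward the south-east.

i ≈ 0.000969; groundwater flows toward the south-east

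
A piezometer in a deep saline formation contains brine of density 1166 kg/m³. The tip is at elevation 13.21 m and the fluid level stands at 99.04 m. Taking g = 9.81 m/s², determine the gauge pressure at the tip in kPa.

P ≈ 982 kPa

Pressure head ψ = h − z = 99.04 − 13.21 = 85.83 m.
P = ρgψ = 1166 × 9.81 × 85.83 = 981763 Pa ≈ 982 kPa.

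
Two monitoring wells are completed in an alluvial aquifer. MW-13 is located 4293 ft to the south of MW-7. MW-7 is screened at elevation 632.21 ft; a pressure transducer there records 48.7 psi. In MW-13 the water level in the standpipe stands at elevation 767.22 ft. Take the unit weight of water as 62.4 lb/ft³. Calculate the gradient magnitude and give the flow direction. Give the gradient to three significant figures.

Pressure head at MW-7: ψ = 144·P/γ = 144 × 48.7 / 62.4 = 112.38 ft.
Total head at MW-7: h = z + ψ = 632.21 + 112.38 = 744.59 ft.
Total head at MW-13: h = 767.22 ft (water level in the piezometer is the total head).
Head difference: h(MW-7) − h(MW-13) = 744.59 − 767.22 = -22.63 ft.
Hydraulic gradient: i = |Δh| / L = 22.63 / 4293 = 0.00527.
Flow is from higher to lower head: from MW-13 toward MW-7, i.e. toward the north.

i ≈ 0.00527; groundwater flows toward the north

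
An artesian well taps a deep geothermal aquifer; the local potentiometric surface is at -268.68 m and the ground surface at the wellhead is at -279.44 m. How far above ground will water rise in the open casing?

≈ 10.76 m above ground

Water rises to the potentiometric surface, so the rise above ground = -268.68 − (-279.44) = 10.76 m.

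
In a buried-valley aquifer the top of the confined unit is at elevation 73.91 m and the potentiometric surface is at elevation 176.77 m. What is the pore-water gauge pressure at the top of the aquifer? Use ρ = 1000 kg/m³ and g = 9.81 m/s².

Pressure head at the aquifer top: ψ = h − z = 176.77 − 73.91 = 102.86 m.
P = ρgψ = 1000 × 9.81 × 102.86 = 1009057 Pa ≈ 1010 kPa.

P ≈ 1010 kPa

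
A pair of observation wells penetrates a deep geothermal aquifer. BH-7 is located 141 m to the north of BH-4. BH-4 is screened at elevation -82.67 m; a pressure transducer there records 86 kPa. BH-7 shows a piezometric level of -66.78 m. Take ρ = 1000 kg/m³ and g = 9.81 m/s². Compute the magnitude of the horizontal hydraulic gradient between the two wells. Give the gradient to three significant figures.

Pressure head at BH-4: ψ = P/(ρg) = 86×1000 / (1000 × 9.81) = 8.77 m.
Total head at BH-4: h = z + ψ = -82.67 + 8.77 = -73.90 m.
Total head at BH-7: h = -66.78 m (water level in the piezometer is the total head).
Head difference: h(BH-4) − h(BH-7) = -73.90 − (-66.78) = -7.12 m.
Hydraulic gradient: i = |Δh| / L = 7.12 / 141 = 0.0505.

i ≈ 0.0505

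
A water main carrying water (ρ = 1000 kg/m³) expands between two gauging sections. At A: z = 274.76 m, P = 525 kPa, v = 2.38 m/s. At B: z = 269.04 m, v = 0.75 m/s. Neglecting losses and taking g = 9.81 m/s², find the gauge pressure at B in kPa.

Pressure head at A: ψ₁ = P₁/(ρg) = 525×1000 / (1000 × 9.81) = 53.52 m.
Velocity heads: v₁²/2g = 2.38²/19.62 = 0.289 m; v₂²/2g = 0.75²/19.62 = 0.029 m.
Total head H = z₁ + ψ₁ + v₁²/2g = 274.76 + 53.52 + 0.289 = 328.57 m.
ψ₂ = H − z₂ − v₂²/2g = 328.57 − 269.04 − 0.029 = 59.50 m.
P₂ = ρgψ₂ = 1000 × 9.81 × 59.50 ≈ 584 kPa.

P₂ ≈ 584 kPa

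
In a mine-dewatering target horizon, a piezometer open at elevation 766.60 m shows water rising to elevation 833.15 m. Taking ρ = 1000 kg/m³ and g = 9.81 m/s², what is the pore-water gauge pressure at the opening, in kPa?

P ≈ 653 kPa

Pressure head ψ = h − z = 833.15 − 766.60 = 66.55 m.
P = ρgψ = 1000 × 9.81 × 66.55 = 652856 Pa ≈ 653 kPa.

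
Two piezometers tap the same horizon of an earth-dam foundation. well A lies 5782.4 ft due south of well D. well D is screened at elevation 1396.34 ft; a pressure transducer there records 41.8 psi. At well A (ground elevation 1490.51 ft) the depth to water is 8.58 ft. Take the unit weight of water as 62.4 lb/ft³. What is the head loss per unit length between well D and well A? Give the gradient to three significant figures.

i ≈ 0.00188 ft/ft

Pressure head at well D: ψ = 144·P/γ = 144 × 41.8 / 62.4 = 96.46 ft.
Total head at well D: h = z + ψ = 1396.34 + 96.46 = 1492.80 ft.
Total head at well A: h = 1490.51 − 8.58 = 1481.93 ft.
Head difference: h(well D) − h(well A) = 1492.80 − 1481.93 = 10.87 ft.
Hydraulic gradient: i = |Δh| / L = 10.87 / 5782.4 = 0.00188.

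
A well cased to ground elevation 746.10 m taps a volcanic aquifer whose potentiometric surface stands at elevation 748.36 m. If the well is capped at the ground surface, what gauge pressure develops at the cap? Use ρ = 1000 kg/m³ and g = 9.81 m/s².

P ≈ 22.2 kPa

Head above the cap: Δh = 748.36 − 746.10 = 2.26 m.
P = ρgΔh = 1000 × 9.81 × 2.26 = 22171 Pa ≈ 22.2 kPa.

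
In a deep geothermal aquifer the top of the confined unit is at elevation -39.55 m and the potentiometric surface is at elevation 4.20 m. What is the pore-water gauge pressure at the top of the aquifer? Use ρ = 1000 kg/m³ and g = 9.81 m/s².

Pressure head at the aquifer top: ψ = h − z = 4.20 − (-39.55) = 43.75 m.
P = ρgψ = 1000 × 9.81 × 43.75 = 429188 Pa ≈ 429 kPa.

P ≈ 429 kPa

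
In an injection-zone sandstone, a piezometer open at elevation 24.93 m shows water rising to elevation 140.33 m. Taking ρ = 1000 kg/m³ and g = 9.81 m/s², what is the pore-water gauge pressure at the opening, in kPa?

Pressure head ψ = h − z = 140.33 − 24.93 = 115.40 m.
P = ρgψ = 1000 × 9.81 × 115.40 = 1132074 Pa ≈ 1130 kPa.

P ≈ 1130 kPa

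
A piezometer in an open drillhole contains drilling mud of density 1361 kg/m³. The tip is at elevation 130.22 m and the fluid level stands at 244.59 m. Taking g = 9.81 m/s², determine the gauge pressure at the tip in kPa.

Pressure head ψ = h − z = 244.59 − 130.22 = 114.37 m.
P = ρgψ = 1361 × 9.81 × 114.37 = 1527001 Pa ≈ 1530 kPa.

P ≈ 1530 kPa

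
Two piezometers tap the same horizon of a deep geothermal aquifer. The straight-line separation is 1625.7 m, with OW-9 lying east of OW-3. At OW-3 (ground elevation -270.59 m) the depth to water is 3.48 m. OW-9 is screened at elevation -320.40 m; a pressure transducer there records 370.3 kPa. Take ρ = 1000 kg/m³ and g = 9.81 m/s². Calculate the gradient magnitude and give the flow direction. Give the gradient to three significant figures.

Total head at OW-3: h = -270.59 − 3.48 = -274.07 m.
Pressure head at OW-9: ψ = P/(ρg) = 370.3×1000 / (1000 × 9.81) = 37.75 m.
Total head at OW-9: h = z + ψ = -320.40 + 37.75 = -282.65 m.
Head difference: h(OW-3) − h(OW-9) = -274.07 − (-282.65) = 8.58 m.
Hydraulic gradient: i = |Δh| / L = 8.58 / 1625.7 = 0.00528.
Flow is from higher to lower head: from OW-3 toward OW-9, i.e. toward the east.

i ≈ 0.00528; groundwater flows toward the east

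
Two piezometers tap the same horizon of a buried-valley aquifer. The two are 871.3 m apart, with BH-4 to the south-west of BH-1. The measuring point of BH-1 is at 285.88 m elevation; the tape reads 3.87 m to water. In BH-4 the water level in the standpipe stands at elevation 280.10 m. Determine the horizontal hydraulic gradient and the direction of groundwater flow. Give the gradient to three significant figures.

i ≈ 0.00219; groundwater flows toward the south-west

Total head at BH-1: h = 285.88 − 3.87 = 282.01 m.
Total head at BH-4: h = 280.10 m (water level in the piezometer is the total head).
Head difference: h(BH-1) − h(BH-4) = 282.01 − 280.10 = 1.91 m.
Hydraulic gradient: i = |Δh| / L = 1.91 / 871.3 = 0.00219.
Flow is from higher to lower head: from BH-1 toward BH-4, i.e. toward the south-west.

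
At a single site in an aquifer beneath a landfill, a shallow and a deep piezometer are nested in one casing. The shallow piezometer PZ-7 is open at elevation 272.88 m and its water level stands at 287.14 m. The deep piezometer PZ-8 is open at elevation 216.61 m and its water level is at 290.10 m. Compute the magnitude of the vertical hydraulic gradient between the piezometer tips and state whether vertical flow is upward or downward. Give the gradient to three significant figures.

|i_v| ≈ 0.0526; vertical flow is upward

Total head at PZ-7: h = 287.14 m (water level in the standpipe).
Total head at PZ-8: h = 290.10 m.
Δh = h(PZ-7) − h(PZ-8) = 287.14 − 290.10 = -2.96 m.
Vertical separation Δz = 272.88 − 216.61 = 56.27 m.
|i_v| = |Δh| / Δz = 2.96 / 56.27 = 0.0526.
Head is higher in the deep piezometer, so vertical flow is upward (discharge condition).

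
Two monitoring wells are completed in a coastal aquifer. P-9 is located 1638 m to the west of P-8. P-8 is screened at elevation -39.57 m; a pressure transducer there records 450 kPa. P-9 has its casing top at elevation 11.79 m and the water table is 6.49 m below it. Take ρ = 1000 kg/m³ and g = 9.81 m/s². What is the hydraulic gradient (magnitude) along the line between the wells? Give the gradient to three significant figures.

Pressure head at P-8: ψ = P/(ρg) = 450×1000 / (1000 × 9.81) = 45.87 m.
Total head at P-8: h = z + ψ = -39.57 + 45.87 = 6.30 m.
Total head at P-9: h = 11.79 − 6.49 = 5.30 m.
Head difference: h(P-8) − h(P-9) = 6.30 − 5.30 = 1.00 m.
Hydraulic gradient: i = |Δh| / L = 1.00 / 1638 = 0.000611.

i ≈ 0.000611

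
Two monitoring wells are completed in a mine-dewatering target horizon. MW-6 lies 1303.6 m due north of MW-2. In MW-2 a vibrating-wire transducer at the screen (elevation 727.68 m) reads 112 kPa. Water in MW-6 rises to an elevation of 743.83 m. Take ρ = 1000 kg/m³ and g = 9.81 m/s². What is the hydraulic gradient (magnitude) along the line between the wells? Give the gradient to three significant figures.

i ≈ 0.00363

Pressure head at MW-2: ψ = P/(ρg) = 112×1000 / (1000 × 9.81) = 11.42 m.
Total head at MW-2: h = z + ψ = 727.68 + 11.42 = 739.10 m.
Total head at MW-6: h = 743.83 m (water level in the piezometer is the total head).
Head difference: h(MW-2) − h(MW-6) = 739.10 − 743.83 = -4.73 m.
Hydraulic gradient: i = |Δh| / L = 4.73 / 1303.6 = 0.00363.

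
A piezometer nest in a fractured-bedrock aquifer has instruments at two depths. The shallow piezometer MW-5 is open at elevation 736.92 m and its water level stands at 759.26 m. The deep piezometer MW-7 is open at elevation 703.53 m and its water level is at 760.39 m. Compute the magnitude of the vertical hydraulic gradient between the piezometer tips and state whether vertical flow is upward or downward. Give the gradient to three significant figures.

|i_v| ≈ 0.0338; vertical flow is upward

Total head at MW-5: h = 759.26 m (water level in the standpipe).
Total head at MW-7: h = 760.39 m.
Δh = h(MW-5) − h(MW-7) = 759.26 − 760.39 = -1.13 m.
Vertical separation Δz = 736.92 − 703.53 = 33.39 m.
|i_v| = |Δh| / Δz = 1.13 / 33.39 = 0.0338.
Head is higher in the deep piezometer, so vertical flow is upward (discharge condition).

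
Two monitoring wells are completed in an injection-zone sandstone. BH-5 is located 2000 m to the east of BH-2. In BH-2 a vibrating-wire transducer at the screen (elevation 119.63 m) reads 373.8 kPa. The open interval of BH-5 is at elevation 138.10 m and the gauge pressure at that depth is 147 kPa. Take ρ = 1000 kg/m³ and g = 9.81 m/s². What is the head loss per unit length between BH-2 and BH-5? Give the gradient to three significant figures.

Pressure head at BH-2: ψ = P/(ρg) = 373.8×1000 / (1000 × 9.81) = 38.10 m.
Total head at BH-2: h = z + ψ = 119.63 + 38.10 = 157.73 m.
Pressure head at BH-5: ψ = P/(ρg) = 147×1000 / (1000 × 9.81) = 14.98 m.
Total head at BH-5: h = z + ψ = 138.10 + 14.98 = 153.08 m.
Head difference: h(BH-2) − h(BH-5) = 157.73 − 153.08 = 4.65 m.
Hydraulic gradient: i = |Δh| / L = 4.65 / 2000 = 0.00232.

i ≈ 0.00232 m/m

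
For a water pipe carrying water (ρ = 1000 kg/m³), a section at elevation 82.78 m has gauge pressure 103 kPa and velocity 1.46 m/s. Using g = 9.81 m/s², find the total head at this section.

Pressure head ψ = P/(ρg) = 103×1000 / (1000 × 9.81) = 10.50 m.
Velocity head = v²/(2g) = 1.46² / (2 × 9.81) = 0.109 m.
h = z + ψ + v²/(2g) = 82.78 + 10.50 + 0.109 = 93.39 m.

h ≈ 93.39 m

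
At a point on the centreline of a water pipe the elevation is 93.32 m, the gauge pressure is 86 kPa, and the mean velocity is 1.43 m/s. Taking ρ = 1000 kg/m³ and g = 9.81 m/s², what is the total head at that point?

h ≈ 102.19 m

Pressure head ψ = P/(ρg) = 86×1000 / (1000 × 9.81) = 8.77 m.
Velocity head = v²/(2g) = 1.43² / (2 × 9.81) = 0.104 m.
h = z + ψ + v²/(2g) = 93.32 + 8.77 + 0.104 = 102.19 m.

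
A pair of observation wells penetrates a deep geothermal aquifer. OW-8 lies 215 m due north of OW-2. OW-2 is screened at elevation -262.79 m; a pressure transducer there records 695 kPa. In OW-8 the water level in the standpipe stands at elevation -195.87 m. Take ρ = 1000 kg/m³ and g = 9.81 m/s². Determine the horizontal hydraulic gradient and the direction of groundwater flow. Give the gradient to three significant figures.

Pressure head at OW-2: ψ = P/(ρg) = 695×1000 / (1000 × 9.81) = 70.85 m.
Total head at OW-2: h = z + ψ = -262.79 + 70.85 = -191.94 m.
Total head at OW-8: h = -195.87 m (water level in the piezometer is the total head).
Head difference: h(OW-2) − h(OW-8) = -191.94 − (-195.87) = 3.93 m.
Hydraulic gradient: i = |Δh| / L = 3.93 / 215 = 0.0183.
Flow is from higher to lower head: from OW-2 toward OW-8, i.e. toward the north.

i ≈ 0.0183; groundwater flows toward the north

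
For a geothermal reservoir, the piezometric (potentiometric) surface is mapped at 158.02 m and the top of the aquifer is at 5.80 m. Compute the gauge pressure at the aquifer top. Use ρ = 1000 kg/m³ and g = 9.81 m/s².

Pressure head at the aquifer top: ψ = h − z = 158.02 − 5.80 = 152.22 m.
P = ρgψ = 1000 × 9.81 × 152.22 = 1493278 Pa ≈ 1490 kPa.

P ≈ 1490 kPa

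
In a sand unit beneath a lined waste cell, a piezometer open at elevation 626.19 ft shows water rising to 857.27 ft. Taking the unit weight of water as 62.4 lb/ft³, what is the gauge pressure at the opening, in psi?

Pressure head ψ = h − z = 857.27 − 626.19 = 231.08 ft.
P = γ·ψ / 144 = 62.4 × 231.08 / 144 = 100 psi.

P ≈ 100 psi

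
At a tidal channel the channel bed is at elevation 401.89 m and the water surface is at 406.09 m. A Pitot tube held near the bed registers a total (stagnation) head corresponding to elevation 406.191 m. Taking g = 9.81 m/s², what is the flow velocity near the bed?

v ≈ 1.41 m/s

Near the bed, under hydrostatic conditions, the piezometric head (z + ψ) equals the free-surface elevation, 406.09 m.
Velocity head = total − piezometric = 406.191 − 406.09 = 0.101 m.
v = √(2g·h_v) = √(2 × 9.81 × 0.101) = 1.41 m/s.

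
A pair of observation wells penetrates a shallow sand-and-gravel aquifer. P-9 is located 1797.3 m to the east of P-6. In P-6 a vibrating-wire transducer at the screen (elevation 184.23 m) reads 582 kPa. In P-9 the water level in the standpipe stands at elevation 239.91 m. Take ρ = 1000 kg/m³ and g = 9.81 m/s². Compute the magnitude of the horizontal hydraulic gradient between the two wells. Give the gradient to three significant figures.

Pressure head at P-6: ψ = P/(ρg) = 582×1000 / (1000 × 9.81) = 59.33 m.
Total head at P-6: h = z + ψ = 184.23 + 59.33 = 243.56 m.
Total head at P-9: h = 239.91 m (water level in the piezometer is the total head).
Head difference: h(P-6) − h(P-9) = 243.56 − 239.91 = 3.65 m.
Hydraulic gradient: i = |Δh| / L = 3.65 / 1797.3 = 0.00203.

i ≈ 0.00203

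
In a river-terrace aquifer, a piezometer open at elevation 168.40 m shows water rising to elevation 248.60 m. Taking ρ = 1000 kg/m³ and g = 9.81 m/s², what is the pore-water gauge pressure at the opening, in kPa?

P ≈ 787 kPa

Pressure head ψ = h − z = 248.60 − 168.40 = 80.20 m.
P = ρgψ = 1000 × 9.81 × 80.20 = 786762 Pa ≈ 787 kPa.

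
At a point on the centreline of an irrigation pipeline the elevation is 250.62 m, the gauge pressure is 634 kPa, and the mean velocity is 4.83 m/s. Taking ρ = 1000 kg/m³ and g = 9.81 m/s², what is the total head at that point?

h ≈ 316.44 m

Pressure head ψ = P/(ρg) = 634×1000 / (1000 × 9.81) = 64.63 m.
Velocity head = v²/(2g) = 4.83² / (2 × 9.81) = 1.189 m.
h = z + ψ + v²/(2g) = 250.62 + 64.63 + 1.189 = 316.44 m.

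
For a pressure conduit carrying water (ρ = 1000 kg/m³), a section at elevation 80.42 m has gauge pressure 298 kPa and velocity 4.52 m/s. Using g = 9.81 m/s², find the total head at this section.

h ≈ 111.84 m

Pressure head ψ = P/(ρg) = 298×1000 / (1000 × 9.81) = 30.38 m.
Velocity head = v²/(2g) = 4.52² / (2 × 9.81) = 1.041 m.
h = z + ψ + v²/(2g) = 80.42 + 30.38 + 1.041 = 111.84 m.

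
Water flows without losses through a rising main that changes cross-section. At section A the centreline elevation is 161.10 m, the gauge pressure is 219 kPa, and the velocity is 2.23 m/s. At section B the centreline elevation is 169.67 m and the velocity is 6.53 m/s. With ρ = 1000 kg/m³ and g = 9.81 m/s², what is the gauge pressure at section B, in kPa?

Pressure head at A: ψ₁ = P₁/(ρg) = 219×1000 / (1000 × 9.81) = 22.32 m.
Velocity heads: v₁²/2g = 2.23²/19.62 = 0.253 m; v₂²/2g = 6.53²/19.62 = 2.173 m.
Total head H = z₁ + ψ₁ + v₁²/2g = 161.10 + 22.32 + 0.253 = 183.67 m.
ψ₂ = H − z₂ − v₂²/2g = 183.67 − 169.67 − 2.173 = 11.83 m.
P₂ = ρgψ₂ = 1000 × 9.81 × 11.83 ≈ 116 kPa.

P₂ ≈ 116 kPa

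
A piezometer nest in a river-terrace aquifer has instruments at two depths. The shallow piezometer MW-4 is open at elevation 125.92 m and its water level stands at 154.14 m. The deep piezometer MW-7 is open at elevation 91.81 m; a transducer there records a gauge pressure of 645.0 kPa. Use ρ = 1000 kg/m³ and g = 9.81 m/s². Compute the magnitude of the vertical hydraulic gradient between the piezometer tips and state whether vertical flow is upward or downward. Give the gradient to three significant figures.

|i_v| ≈ 0.100; vertical flow is upward

Total head at MW-4: h = 154.14 m (water level in the standpipe).
Pressure head at MW-7: ψ = P/(ρg) = 645.0×1000 / (1000 × 9.81) = 65.75 m.
Total head at MW-7: h = z + ψ = 91.81 + 65.75 = 157.56 m.
Δh = h(MW-4) − h(MW-7) = 154.14 − 157.56 = -3.42 m.
Vertical separation Δz = 125.92 − 91.81 = 34.11 m.
|i_v| = |Δh| / Δz = 3.42 / 34.11 = 0.100.
Head is higher in the deep piezometer, so vertical flow is upward (discharge condition).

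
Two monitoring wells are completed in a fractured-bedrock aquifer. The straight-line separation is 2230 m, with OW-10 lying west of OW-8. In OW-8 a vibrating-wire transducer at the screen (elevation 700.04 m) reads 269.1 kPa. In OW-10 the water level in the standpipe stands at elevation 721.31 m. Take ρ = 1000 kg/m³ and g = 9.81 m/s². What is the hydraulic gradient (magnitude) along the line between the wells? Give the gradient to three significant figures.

Pressure head at OW-8: ψ = P/(ρg) = 269.1×1000 / (1000 × 9.81) = 27.43 m.
Total head at OW-8: h = z + ψ = 700.04 + 27.43 = 727.47 m.
Total head at OW-10: h = 721.31 m (water level in the piezometer is the total head).
Head difference: h(OW-8) − h(OW-10) = 727.47 − 721.31 = 6.16 m.
Hydraulic gradient: i = |Δh| / L = 6.16 / 2230 = 0.00276.

i ≈ 0.00276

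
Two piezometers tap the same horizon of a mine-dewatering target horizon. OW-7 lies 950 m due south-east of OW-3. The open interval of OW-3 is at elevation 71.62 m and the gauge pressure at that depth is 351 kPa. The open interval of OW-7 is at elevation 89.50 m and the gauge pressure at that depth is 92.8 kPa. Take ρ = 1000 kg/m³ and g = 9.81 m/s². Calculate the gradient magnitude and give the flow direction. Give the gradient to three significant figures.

i ≈ 0.00888; groundwater flows toward the south-east

Pressure head at OW-3: ψ = P/(ρg) = 351×1000 / (1000 × 9.81) = 35.78 m.
Total head at OW-3: h = z + ψ = 71.62 + 35.78 = 107.40 m.
Pressure head at OW-7: ψ = P/(ρg) = 92.8×1000 / (1000 × 9.81) = 9.46 m.
Total head at OW-7: h = z + ψ = 89.50 + 9.46 = 98.96 m.
Head difference: h(OW-3) − h(OW-7) = 107.40 − 98.96 = 8.44 m.
Hydraulic gradient: i = |Δh| / L = 8.44 / 950 = 0.00888.
Flow is from higher to lower head: from OW-3 toward OW-7, i.e. toward the south-east.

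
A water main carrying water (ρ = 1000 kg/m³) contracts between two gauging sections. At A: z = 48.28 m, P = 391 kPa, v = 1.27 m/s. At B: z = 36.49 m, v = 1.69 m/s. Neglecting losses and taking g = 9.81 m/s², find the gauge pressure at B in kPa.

Pressure head at A: ψ₁ = P₁/(ρg) = 391×1000 / (1000 × 9.81) = 39.86 m.
Velocity heads: v₁²/2g = 1.27²/19.62 = 0.082 m; v₂²/2g = 1.69²/19.62 = 0.146 m.
Total head H = z₁ + ψ₁ + v₁²/2g = 48.28 + 39.86 + 0.082 = 88.22 m.
ψ₂ = H − z₂ − v₂²/2g = 88.22 − 36.49 − 0.146 = 51.58 m.
P₂ = ρgψ₂ = 1000 × 9.81 × 51.58 ≈ 506 kPa.

P₂ ≈ 506 kPa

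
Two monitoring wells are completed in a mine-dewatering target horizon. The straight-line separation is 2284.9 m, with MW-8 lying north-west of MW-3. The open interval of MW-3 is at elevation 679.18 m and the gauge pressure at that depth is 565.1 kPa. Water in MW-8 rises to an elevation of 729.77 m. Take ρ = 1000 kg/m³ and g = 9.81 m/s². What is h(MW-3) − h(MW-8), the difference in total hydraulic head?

Δh ≈ 7.01 m

Pressure head at MW-3: ψ = P/(ρg) = 565.1×1000 / (1000 × 9.81) = 57.60 m.
Total head at MW-3: h = z + ψ = 679.18 + 57.60 = 736.78 m.
Total head at MW-8: h = 729.77 m (water level in the piezometer is the total head).
Head difference: h(MW-3) − h(MW-8) = 736.78 − 729.77 = 7.01 m.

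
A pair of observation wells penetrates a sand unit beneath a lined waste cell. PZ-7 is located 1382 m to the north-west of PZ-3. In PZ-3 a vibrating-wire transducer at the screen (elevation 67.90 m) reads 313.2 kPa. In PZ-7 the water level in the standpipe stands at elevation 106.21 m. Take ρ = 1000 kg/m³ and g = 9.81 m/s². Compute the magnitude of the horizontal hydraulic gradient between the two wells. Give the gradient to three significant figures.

i ≈ 0.00462

Pressure head at PZ-3: ψ = P/(ρg) = 313.2×1000 / (1000 × 9.81) = 31.93 m.
Total head at PZ-3: h = z + ψ = 67.90 + 31.93 = 99.83 m.
Total head at PZ-7: h = 106.21 m (water level in the piezometer is the total head).
Head difference: h(PZ-3) − h(PZ-7) = 99.83 − 106.21 = -6.38 m.
Hydraulic gradient: i = |Δh| / L = 6.38 / 1382 = 0.00462.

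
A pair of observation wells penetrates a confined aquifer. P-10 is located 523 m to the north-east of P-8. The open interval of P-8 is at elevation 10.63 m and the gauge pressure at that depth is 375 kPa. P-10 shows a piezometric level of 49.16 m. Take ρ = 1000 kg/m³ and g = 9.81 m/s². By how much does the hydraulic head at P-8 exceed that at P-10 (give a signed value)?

Pressure head at P-8: ψ = P/(ρg) = 375×1000 / (1000 × 9.81) = 38.23 m.
Total head at P-8: h = z + ψ = 10.63 + 38.23 = 48.86 m.
Total head at P-10: h = 49.16 m (water level in the piezometer is the total head).
Head difference: h(P-8) − h(P-10) = 48.86 − 49.16 = -0.30 m.

Δh ≈ -0.30 m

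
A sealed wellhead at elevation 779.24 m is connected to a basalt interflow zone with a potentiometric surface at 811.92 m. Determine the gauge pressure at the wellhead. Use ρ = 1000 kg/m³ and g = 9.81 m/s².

Head above the cap: Δh = 811.92 − 779.24 = 32.68 m.
P = ρgΔh = 1000 × 9.81 × 32.68 = 320591 Pa ≈ 321 kPa.

P ≈ 321 kPa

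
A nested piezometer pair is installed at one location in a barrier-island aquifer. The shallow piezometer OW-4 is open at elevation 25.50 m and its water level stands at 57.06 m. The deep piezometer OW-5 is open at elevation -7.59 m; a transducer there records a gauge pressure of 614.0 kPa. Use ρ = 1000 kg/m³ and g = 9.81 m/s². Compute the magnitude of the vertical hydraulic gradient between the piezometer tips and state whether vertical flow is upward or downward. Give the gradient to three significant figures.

Total head at OW-4: h = 57.06 m (water level in the standpipe).
Pressure head at OW-5: ψ = P/(ρg) = 614.0×1000 / (1000 × 9.81) = 62.59 m.
Total head at OW-5: h = z + ψ = -7.59 + 62.59 = 55.00 m.
Δh = h(OW-4) − h(OW-5) = 57.06 − 55.00 = 2.06 m.
Vertical separation Δz = 25.50 − (-7.59) = 33.09 m.
|i_v| = |Δh| / Δz = 2.06 / 33.09 = 0.0623.
Head is higher in the shallow piezometer, so vertical flow is downward (recharge condition).

|i_v| ≈ 0.0623; vertical flow is downward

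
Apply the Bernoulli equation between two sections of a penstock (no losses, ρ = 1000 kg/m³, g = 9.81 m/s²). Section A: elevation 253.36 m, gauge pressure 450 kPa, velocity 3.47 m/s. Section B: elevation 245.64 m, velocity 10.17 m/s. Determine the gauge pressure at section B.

Pressure head at A: ψ₁ = P₁/(ρg) = 450×1000 / (1000 × 9.81) = 45.87 m.
Velocity heads: v₁²/2g = 3.47²/19.62 = 0.614 m; v₂²/2g = 10.17²/19.62 = 5.272 m.
Total head H = z₁ + ψ₁ + v₁²/2g = 253.36 + 45.87 + 0.614 = 299.84 m.
ψ₂ = H − z₂ − v₂²/2g = 299.84 − 245.64 − 5.272 = 48.93 m.
P₂ = ρgψ₂ = 1000 × 9.81 × 48.93 ≈ 480 kPa.

P₂ ≈ 480 kPa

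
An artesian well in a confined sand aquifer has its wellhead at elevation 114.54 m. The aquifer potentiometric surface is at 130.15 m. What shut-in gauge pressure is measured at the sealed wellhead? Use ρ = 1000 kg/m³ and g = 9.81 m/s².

P ≈ 153 kPa

Head above the cap: Δh = 130.15 − 114.54 = 15.61 m.
P = ρgΔh = 1000 × 9.81 × 15.61 = 153134 Pa ≈ 153 kPa.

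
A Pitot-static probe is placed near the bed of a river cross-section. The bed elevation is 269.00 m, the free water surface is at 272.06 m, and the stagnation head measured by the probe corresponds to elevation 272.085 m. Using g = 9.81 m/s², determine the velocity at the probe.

Near the bed, under hydrostatic conditions, the piezometric head (z + ψ) equals the free-surface elevation, 272.06 m.
Velocity head = total − piezometric = 272.085 − 272.06 = 0.025 m.
v = √(2g·h_v) = √(2 × 9.81 × 0.025) = 0.700 m/s.

v ≈ 0.700 m/s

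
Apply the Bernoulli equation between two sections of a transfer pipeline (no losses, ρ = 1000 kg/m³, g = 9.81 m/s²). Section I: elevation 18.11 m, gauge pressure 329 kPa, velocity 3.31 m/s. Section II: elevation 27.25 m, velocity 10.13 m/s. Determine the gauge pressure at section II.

Pressure head at I: ψ₁ = P₁/(ρg) = 329×1000 / (1000 × 9.81) = 33.54 m.
Velocity heads: v₁²/2g = 3.31²/19.62 = 0.558 m; v₂²/2g = 10.13²/19.62 = 5.230 m.
Total head H = z₁ + ψ₁ + v₁²/2g = 18.11 + 33.54 + 0.558 = 52.21 m.
ψ₂ = H − z₂ − v₂²/2g = 52.21 − 27.25 − 5.230 = 19.73 m.
P₂ = ρgψ₂ = 1000 × 9.81 × 19.73 ≈ 194 kPa.

P₂ ≈ 194 kPa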